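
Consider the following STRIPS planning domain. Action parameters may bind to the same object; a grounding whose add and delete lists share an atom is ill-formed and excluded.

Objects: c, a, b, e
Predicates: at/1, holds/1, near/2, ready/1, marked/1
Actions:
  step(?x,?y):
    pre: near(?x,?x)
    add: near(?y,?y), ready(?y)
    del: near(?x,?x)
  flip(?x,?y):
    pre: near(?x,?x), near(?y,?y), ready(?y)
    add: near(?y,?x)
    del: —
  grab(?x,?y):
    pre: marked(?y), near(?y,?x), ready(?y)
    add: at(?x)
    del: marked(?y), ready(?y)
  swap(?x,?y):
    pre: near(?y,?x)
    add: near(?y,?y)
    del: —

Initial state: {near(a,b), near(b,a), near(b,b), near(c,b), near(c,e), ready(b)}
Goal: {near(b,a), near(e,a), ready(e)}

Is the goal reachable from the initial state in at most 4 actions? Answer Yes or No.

Yes

1. step(b,e)  →  {near(a,b), near(b,a), near(c,b), near(c,e), near(e,e), ready(b), ready(e)}
2. swap(b,a)  →  {near(a,a), near(a,b), near(b,a), near(c,b), near(c,e), near(e,e), ready(b), ready(e)}
3. flip(a,e)  →  {near(a,a), near(a,b), near(b,a), near(c,b), near(c,e), near(e,a), near(e,e), ready(b), ready(e)}
optimal plan length = 3; 3 ≤ 4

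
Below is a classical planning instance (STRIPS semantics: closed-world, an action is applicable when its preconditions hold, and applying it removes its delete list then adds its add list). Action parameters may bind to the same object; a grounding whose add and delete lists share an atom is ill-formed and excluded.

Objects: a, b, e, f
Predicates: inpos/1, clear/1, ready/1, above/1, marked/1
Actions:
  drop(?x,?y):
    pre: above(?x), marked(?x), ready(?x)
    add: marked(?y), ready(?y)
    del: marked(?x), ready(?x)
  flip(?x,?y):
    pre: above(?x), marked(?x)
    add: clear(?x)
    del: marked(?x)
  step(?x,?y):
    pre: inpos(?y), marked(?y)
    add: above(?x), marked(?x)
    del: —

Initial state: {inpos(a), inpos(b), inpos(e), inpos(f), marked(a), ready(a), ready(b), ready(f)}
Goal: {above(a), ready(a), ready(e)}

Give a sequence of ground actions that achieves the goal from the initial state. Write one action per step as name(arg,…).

1. step(a,a)  →  {above(a), inpos(a), inpos(b), inpos(e), inpos(f), marked(a), ready(a), ready(b), ready(f)}
2. step(b,a)  →  {above(a), above(b), inpos(a), inpos(b), inpos(e), inpos(f), marked(a), marked(b), ready(a), ready(b), ready(f)}
3. drop(b,e)  →  {above(a), above(b), inpos(a), inpos(b), inpos(e), inpos(f), marked(a), marked(e), ready(a), ready(e), ready(f)}

step(a,a); step(b,a); drop(b,e)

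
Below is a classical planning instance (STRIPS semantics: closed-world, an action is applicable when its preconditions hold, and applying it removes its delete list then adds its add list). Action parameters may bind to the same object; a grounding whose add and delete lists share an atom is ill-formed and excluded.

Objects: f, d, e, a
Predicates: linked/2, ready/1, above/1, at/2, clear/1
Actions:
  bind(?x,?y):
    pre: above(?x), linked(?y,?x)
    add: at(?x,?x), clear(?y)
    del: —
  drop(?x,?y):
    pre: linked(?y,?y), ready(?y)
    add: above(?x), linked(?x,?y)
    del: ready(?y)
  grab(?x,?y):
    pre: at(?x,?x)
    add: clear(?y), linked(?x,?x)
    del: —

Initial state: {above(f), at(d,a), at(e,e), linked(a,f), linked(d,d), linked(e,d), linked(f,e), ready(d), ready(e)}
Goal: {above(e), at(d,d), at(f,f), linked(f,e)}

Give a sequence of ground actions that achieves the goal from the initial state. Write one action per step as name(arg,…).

1. bind(f,a)  →  {above(f), at(d,a), at(e,e), at(f,f), clear(a), linked(a,f), linked(d,d), linked(e,d), linked(f,e), ready(d), ready(e)}
2. drop(d,d)  →  {above(d), above(f), at(d,a), at(e,e), at(f,f), clear(a), linked(a,f), linked(d,d), linked(e,d), linked(f,e), ready(e)}
3. bind(d,d)  →  {above(d), above(f), at(d,a), at(d,d), at(e,e), at(f,f), clear(a), clear(d), linked(a,f), linked(d,d), linked(e,d), linked(f,e), ready(e)}
4. grab(e,f)  →  {above(d), above(f), at(d,a), at(d,d), at(e,e), at(f,f), clear(a), clear(d), clear(f), linked(a,f), linked(d,d), linked(e,d), linked(e,e), linked(f,e), ready(e)}
5. drop(e,e)  →  {above(d), above(e), above(f), at(d,a), at(d,d), at(e,e), at(f,f), clear(a), clear(d), clear(f), linked(a,f), linked(d,d), linked(e,d), linked(e,e), linked(f,e)}

bind(f,a); drop(d,d); bind(d,d); grab(e,f); drop(e,e)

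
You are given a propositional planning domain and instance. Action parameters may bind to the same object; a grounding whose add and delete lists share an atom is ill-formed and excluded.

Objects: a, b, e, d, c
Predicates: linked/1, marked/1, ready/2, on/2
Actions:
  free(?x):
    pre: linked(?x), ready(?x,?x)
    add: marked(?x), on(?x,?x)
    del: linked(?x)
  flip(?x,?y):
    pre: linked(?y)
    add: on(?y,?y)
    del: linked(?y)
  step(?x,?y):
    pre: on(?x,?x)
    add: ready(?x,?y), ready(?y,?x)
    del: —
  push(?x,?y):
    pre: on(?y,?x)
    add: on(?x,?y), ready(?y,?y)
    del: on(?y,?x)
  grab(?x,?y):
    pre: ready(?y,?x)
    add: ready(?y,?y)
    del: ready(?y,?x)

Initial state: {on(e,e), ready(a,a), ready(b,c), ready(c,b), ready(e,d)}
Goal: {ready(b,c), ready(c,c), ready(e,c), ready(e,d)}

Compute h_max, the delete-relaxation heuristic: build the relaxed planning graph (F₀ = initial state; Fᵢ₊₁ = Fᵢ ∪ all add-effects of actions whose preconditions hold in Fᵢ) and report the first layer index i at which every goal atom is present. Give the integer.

1

F0 = init (5 atoms)
F1 = F0 ∪ {ready(a,e), ready(b,b), ready(b,e), ready(c,c), ready(c,e), ready(d,e), ready(e,a), ready(e,b), ready(e,c), ready(e,e)}  (15 atoms)
goal ⊆ F1  ⇒  h_max = 1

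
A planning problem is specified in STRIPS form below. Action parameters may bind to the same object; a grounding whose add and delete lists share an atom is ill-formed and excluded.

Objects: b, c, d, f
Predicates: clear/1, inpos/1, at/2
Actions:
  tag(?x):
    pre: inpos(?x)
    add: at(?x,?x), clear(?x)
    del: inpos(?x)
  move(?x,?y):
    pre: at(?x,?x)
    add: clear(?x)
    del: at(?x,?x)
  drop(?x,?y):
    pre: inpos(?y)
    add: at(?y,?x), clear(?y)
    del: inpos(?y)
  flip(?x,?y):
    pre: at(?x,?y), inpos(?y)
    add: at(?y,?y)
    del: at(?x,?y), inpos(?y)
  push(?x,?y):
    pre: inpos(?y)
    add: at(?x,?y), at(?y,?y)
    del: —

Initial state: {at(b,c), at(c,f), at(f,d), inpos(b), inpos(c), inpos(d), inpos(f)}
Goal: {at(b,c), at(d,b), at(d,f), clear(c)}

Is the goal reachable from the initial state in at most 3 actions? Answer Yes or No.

Yes

1. tag(c)  →  {at(b,c), at(c,c), at(c,f), at(f,d), clear(c), inpos(b), inpos(d), inpos(f)}
2. drop(b,d)  →  {at(b,c), at(c,c), at(c,f), at(d,b), at(f,d), clear(c), clear(d), inpos(b), inpos(f)}
3. push(d,f)  →  {at(b,c), at(c,c), at(c,f), at(d,b), at(d,f), at(f,d), at(f,f), clear(c), clear(d), inpos(b), inpos(f)}
optimal plan length = 3; 3 ≤ 3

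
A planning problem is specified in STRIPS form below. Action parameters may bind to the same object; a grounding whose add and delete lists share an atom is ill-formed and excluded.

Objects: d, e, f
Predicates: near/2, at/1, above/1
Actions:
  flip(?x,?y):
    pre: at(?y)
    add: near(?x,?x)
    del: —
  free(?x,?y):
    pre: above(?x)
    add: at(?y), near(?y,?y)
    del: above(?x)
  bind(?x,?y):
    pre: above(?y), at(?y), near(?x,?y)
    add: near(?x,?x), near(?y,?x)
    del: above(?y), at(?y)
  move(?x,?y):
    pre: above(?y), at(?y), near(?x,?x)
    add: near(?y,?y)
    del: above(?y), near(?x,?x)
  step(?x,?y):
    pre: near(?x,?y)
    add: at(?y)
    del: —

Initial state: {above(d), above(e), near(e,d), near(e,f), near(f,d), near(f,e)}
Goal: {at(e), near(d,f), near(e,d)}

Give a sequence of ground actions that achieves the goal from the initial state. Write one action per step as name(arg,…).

free(e,d); bind(f,d); step(f,e)

1. free(e,d)  →  {above(d), at(d), near(d,d), near(e,d), near(e,f), near(f,d), near(f,e)}
2. bind(f,d)  →  {near(d,d), near(d,f), near(e,d), near(e,f), near(f,d), near(f,e), near(f,f)}
3. step(f,e)  →  {at(e), near(d,d), near(d,f), near(e,d), near(e,f), near(f,d), near(f,e), near(f,f)}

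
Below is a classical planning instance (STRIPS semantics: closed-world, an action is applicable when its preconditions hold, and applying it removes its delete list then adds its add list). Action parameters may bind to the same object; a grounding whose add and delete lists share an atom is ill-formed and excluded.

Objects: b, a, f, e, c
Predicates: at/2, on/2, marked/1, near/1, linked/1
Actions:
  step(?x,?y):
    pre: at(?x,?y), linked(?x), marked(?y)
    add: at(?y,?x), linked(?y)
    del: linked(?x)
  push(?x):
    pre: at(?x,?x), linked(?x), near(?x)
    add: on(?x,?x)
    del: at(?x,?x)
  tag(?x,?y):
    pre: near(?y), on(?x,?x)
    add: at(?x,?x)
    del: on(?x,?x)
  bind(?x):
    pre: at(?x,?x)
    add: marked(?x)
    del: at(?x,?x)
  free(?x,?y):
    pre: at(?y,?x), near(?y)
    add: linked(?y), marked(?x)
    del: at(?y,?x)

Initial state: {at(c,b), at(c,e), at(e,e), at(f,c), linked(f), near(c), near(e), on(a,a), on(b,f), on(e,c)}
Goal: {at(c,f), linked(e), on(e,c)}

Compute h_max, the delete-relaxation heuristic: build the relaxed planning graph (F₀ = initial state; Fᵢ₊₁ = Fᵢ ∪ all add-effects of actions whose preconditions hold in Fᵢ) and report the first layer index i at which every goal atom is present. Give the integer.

F0 = init (10 atoms)
F1 = F0 ∪ {at(a,a), linked(c), linked(e), marked(b), marked(e)}  (15 atoms)
F2 = F1 ∪ {at(b,c), at(e,c), linked(b), marked(a), on(e,e)}  (20 atoms)
F3 = F2 ∪ {marked(c)}  (21 atoms)
F4 = F3 ∪ {at(c,f)}  (22 atoms)
goal ⊆ F4  ⇒  h_max = 4

4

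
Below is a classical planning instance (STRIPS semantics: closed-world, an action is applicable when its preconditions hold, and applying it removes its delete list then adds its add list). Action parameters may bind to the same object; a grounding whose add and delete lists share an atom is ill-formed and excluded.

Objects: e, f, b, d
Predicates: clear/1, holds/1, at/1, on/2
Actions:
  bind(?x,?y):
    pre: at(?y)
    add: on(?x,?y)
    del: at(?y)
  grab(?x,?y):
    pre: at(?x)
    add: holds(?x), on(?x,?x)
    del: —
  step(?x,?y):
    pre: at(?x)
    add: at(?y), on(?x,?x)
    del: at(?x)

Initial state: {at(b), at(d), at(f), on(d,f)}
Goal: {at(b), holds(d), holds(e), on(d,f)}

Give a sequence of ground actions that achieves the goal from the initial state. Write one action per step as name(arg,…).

1. grab(d,e)  →  {at(b), at(d), at(f), holds(d), on(d,d), on(d,f)}
2. step(f,e)  →  {at(b), at(d), at(e), holds(d), on(d,d), on(d,f), on(f,f)}
3. grab(e,e)  →  {at(b), at(d), at(e), holds(d), holds(e), on(d,d), on(d,f), on(e,e), on(f,f)}

grab(d,e); step(f,e); grab(e,e)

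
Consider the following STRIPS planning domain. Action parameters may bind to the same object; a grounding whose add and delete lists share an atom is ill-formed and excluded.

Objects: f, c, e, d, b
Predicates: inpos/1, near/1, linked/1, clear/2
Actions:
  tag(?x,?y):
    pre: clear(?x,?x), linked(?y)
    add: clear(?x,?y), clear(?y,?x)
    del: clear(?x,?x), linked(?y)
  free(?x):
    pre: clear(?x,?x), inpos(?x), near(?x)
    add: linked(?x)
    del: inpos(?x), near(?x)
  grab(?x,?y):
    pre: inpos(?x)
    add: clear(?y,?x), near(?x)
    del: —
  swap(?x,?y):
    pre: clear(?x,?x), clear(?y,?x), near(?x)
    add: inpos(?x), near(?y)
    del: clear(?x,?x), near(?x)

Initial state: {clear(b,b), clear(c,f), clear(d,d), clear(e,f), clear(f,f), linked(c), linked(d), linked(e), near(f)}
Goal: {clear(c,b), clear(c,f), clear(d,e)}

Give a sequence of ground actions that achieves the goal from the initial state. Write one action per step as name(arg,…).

1. tag(d,e)  →  {clear(b,b), clear(c,f), clear(d,e), clear(e,d), clear(e,f), clear(f,f), linked(c), linked(d), near(f)}
2. tag(b,c)  →  {clear(b,c), clear(c,b), clear(c,f), clear(d,e), clear(e,d), clear(e,f), clear(f,f), linked(d), near(f)}

tag(d,e); tag(b,c)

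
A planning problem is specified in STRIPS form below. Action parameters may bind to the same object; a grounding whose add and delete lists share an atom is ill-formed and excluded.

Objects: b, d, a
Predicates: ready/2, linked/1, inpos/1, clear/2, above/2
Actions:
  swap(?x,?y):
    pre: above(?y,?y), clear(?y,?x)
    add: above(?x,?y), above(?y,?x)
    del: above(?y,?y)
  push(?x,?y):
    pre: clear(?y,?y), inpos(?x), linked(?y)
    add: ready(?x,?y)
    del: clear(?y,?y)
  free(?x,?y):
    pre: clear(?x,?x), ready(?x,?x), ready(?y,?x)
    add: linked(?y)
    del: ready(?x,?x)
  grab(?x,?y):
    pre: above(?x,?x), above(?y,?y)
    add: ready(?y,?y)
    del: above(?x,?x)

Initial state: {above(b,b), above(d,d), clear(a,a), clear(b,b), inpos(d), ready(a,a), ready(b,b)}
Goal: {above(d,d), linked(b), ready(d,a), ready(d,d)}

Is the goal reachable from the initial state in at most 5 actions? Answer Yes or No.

Yes

1. free(b,b)  →  {above(b,b), above(d,d), clear(a,a), clear(b,b), inpos(d), linked(b), ready(a,a)}
2. free(a,a)  →  {above(b,b), above(d,d), clear(a,a), clear(b,b), inpos(d), linked(a), linked(b)}
3. push(d,a)  →  {above(b,b), above(d,d), clear(b,b), inpos(d), linked(a), linked(b), ready(d,a)}
4. grab(b,d)  →  {above(d,d), clear(b,b), inpos(d), linked(a), linked(b), ready(d,a), ready(d,d)}
optimal plan length = 4; 4 ≤ 5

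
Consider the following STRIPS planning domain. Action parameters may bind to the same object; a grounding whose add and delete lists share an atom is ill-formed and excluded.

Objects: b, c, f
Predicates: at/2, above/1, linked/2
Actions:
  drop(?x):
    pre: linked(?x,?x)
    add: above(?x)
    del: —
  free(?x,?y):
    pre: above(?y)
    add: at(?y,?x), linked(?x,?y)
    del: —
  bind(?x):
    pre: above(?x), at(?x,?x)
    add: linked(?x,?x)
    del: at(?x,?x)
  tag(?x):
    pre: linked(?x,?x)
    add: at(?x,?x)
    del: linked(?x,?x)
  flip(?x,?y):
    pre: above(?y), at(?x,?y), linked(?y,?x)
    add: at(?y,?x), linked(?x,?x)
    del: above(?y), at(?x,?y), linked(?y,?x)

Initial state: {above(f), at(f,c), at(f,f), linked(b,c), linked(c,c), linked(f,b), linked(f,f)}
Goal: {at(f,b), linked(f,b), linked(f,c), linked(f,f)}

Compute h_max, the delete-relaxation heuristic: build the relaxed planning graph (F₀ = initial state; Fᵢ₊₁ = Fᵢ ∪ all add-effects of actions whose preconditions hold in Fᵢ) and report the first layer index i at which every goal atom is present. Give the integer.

2

F0 = init (7 atoms)
F1 = F0 ∪ {above(c), at(c,c), at(f,b), linked(b,f), linked(c,f)}  (12 atoms)
F2 = F1 ∪ {at(c,b), at(c,f), linked(f,c)}  (15 atoms)
goal ⊆ F2  ⇒  h_max = 2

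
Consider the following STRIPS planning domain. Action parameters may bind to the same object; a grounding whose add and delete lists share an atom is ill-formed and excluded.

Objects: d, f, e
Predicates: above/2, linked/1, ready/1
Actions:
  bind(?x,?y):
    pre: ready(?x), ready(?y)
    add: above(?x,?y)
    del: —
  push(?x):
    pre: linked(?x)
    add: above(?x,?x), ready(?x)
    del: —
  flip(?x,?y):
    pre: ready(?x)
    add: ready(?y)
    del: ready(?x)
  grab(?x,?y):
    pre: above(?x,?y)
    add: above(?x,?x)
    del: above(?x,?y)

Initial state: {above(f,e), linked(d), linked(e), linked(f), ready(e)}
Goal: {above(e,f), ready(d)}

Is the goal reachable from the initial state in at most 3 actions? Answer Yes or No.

Yes

1. push(d)  →  {above(d,d), above(f,e), linked(d), linked(e), linked(f), ready(d), ready(e)}
2. push(f)  →  {above(d,d), above(f,e), above(f,f), linked(d), linked(e), linked(f), ready(d), ready(e), ready(f)}
3. bind(e,f)  →  {above(d,d), above(e,f), above(f,e), above(f,f), linked(d), linked(e), linked(f), ready(d), ready(e), ready(f)}
optimal plan length = 3; 3 ≤ 3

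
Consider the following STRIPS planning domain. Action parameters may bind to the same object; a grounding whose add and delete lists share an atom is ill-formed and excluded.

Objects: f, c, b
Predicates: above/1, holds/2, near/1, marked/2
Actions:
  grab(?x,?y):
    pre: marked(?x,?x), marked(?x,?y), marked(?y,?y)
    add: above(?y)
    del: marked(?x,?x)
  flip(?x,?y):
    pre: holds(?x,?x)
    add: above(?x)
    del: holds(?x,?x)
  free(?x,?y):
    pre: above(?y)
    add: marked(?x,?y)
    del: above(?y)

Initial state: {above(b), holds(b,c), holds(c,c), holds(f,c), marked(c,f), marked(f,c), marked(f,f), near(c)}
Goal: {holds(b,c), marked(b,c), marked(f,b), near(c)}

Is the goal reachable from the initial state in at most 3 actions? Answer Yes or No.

Yes

1. flip(c,f)  →  {above(b), above(c), holds(b,c), holds(f,c), marked(c,f), marked(f,c), marked(f,f), near(c)}
2. free(f,b)  →  {above(c), holds(b,c), holds(f,c), marked(c,f), marked(f,b), marked(f,c), marked(f,f), near(c)}
3. free(b,c)  →  {holds(b,c), holds(f,c), marked(b,c), marked(c,f), marked(f,b), marked(f,c), marked(f,f), near(c)}
optimal plan length = 3; 3 ≤ 3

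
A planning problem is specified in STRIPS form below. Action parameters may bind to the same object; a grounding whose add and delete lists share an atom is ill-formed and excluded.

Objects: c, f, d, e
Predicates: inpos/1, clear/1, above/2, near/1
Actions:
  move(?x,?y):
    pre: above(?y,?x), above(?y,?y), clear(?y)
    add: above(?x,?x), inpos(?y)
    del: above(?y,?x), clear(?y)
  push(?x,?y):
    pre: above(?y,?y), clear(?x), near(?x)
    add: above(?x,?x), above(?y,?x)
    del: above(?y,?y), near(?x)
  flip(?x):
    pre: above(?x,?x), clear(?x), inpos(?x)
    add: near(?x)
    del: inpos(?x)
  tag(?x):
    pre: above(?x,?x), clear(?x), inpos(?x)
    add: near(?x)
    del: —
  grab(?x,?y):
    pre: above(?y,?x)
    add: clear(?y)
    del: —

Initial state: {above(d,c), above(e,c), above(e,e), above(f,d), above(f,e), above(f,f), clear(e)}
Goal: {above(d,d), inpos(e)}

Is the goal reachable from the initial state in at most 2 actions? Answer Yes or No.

1. move(c,e)  →  {above(c,c), above(d,c), above(e,e), above(f,d), above(f,e), above(f,f), inpos(e)}
2. grab(f,f)  →  {above(c,c), above(d,c), above(e,e), above(f,d), above(f,e), above(f,f), clear(f), inpos(e)}
3. move(d,f)  →  {above(c,c), above(d,c), above(d,d), above(e,e), above(f,e), above(f,f), inpos(e), inpos(f)}
optimal plan length = 3; 3 > 2

No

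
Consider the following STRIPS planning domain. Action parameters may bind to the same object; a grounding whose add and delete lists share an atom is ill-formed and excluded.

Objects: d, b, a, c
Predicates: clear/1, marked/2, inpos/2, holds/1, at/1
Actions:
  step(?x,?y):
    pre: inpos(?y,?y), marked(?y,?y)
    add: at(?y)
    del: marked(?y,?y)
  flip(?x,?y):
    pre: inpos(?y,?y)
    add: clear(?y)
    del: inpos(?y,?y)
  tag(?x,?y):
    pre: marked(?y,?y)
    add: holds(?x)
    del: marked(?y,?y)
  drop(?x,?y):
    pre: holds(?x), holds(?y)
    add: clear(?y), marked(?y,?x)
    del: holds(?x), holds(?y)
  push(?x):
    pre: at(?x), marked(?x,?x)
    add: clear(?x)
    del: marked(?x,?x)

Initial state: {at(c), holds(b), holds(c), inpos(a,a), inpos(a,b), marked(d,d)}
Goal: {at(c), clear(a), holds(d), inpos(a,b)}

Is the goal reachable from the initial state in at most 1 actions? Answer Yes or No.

No

1. flip(d,a)  →  {at(c), clear(a), holds(b), holds(c), inpos(a,b), marked(d,d)}
2. tag(d,d)  →  {at(c), clear(a), holds(b), holds(c), holds(d), inpos(a,b)}
optimal plan length = 2; 2 > 1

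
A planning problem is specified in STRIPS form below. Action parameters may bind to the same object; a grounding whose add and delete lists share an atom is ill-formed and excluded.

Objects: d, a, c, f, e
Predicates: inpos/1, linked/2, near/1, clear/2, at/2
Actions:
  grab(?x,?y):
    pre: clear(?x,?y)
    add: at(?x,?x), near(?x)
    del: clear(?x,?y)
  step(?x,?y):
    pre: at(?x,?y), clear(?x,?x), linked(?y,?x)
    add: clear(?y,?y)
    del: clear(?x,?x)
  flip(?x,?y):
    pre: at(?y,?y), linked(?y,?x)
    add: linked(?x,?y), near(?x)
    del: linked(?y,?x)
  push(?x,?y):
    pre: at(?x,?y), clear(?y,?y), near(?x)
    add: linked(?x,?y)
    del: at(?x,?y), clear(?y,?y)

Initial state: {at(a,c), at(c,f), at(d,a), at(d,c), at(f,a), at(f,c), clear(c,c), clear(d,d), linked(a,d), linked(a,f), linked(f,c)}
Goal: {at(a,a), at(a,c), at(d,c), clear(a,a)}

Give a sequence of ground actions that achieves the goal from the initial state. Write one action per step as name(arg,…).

1. step(d,a)  →  {at(a,c), at(c,f), at(d,a), at(d,c), at(f,a), at(f,c), clear(a,a), clear(c,c), linked(a,d), linked(a,f), linked(f,c)}
2. grab(a,a)  →  {at(a,a), at(a,c), at(c,f), at(d,a), at(d,c), at(f,a), at(f,c), clear(c,c), linked(a,d), linked(a,f), linked(f,c), near(a)}
3. step(c,f)  →  {at(a,a), at(a,c), at(c,f), at(d,a), at(d,c), at(f,a), at(f,c), clear(f,f), linked(a,d), linked(a,f), linked(f,c), near(a)}
4. step(f,a)  →  {at(a,a), at(a,c), at(c,f), at(d,a), at(d,c), at(f,a), at(f,c), clear(a,a), linked(a,d), linked(a,f), linked(f,c), near(a)}

step(d,a); grab(a,a); step(c,f); step(f,a)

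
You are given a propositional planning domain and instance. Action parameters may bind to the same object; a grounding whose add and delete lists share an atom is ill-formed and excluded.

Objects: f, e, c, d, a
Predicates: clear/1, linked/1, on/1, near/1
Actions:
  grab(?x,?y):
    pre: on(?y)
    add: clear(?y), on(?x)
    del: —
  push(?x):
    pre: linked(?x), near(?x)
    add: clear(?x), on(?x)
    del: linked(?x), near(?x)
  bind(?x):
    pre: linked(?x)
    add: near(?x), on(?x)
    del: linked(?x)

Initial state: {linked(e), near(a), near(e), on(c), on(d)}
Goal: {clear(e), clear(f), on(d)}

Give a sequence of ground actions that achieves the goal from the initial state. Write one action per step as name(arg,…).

grab(f,c); grab(f,f); push(e)

1. grab(f,c)  →  {clear(c), linked(e), near(a), near(e), on(c), on(d), on(f)}
2. grab(f,f)  →  {clear(c), clear(f), linked(e), near(a), near(e), on(c), on(d), on(f)}
3. push(e)  →  {clear(c), clear(e), clear(f), near(a), on(c), on(d), on(e), on(f)}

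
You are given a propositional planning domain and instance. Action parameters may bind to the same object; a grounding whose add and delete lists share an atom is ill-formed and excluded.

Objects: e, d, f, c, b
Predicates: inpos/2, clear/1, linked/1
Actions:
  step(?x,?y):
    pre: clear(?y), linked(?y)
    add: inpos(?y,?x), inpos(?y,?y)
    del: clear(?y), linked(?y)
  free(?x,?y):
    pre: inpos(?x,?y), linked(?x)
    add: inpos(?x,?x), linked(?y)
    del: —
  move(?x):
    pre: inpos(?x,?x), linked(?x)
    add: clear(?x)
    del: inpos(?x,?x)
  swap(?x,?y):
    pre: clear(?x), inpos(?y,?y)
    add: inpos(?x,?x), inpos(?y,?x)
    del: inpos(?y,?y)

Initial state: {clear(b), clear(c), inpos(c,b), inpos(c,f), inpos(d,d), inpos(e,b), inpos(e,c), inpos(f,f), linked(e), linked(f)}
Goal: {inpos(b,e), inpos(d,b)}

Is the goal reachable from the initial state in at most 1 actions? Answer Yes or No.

No

1. free(e,b)  →  {clear(b), clear(c), inpos(c,b), inpos(c,f), inpos(d,d), inpos(e,b), inpos(e,c), inpos(e,e), inpos(f,f), linked(b), linked(e), linked(f)}
2. swap(b,d)  →  {clear(b), clear(c), inpos(b,b), inpos(c,b), inpos(c,f), inpos(d,b), inpos(e,b), inpos(e,c), inpos(e,e), inpos(f,f), linked(b), linked(e), linked(f)}
3. step(e,b)  →  {clear(c), inpos(b,b), inpos(b,e), inpos(c,b), inpos(c,f), inpos(d,b), inpos(e,b), inpos(e,c), inpos(e,e), inpos(f,f), linked(e), linked(f)}
optimal plan length = 3; 3 > 1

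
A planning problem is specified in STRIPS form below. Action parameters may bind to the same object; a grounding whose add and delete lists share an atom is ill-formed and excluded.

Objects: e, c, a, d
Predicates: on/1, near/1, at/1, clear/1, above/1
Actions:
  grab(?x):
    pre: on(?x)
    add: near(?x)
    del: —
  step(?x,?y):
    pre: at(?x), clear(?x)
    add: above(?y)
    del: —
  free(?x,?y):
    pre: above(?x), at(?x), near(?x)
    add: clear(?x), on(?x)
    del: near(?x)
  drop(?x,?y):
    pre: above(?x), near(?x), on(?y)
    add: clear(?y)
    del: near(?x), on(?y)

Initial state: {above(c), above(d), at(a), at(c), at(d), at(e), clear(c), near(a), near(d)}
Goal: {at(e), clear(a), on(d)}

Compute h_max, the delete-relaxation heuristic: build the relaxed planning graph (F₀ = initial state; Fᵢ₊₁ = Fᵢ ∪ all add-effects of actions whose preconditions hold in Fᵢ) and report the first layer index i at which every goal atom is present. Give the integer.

F0 = init (9 atoms)
F1 = F0 ∪ {above(a), above(e), clear(d), on(d)}  (13 atoms)
F2 = F1 ∪ {clear(a), on(a)}  (15 atoms)
goal ⊆ F2  ⇒  h_max = 2

2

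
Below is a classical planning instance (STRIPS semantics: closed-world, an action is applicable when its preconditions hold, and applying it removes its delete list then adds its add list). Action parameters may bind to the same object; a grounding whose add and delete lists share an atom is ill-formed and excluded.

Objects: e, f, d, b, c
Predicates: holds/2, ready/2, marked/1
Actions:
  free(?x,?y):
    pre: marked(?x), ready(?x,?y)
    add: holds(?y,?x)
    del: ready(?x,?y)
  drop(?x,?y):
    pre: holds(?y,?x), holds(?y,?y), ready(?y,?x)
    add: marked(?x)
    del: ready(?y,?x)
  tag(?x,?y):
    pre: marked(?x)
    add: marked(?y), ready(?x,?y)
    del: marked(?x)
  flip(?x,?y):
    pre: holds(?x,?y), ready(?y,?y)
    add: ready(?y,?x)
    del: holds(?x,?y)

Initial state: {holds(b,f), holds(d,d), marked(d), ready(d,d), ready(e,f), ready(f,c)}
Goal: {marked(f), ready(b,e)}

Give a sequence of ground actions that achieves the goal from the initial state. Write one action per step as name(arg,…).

1. tag(d,b)  →  {holds(b,f), holds(d,d), marked(b), ready(d,b), ready(d,d), ready(e,f), ready(f,c)}
2. tag(b,e)  →  {holds(b,f), holds(d,d), marked(e), ready(b,e), ready(d,b), ready(d,d), ready(e,f), ready(f,c)}
3. tag(e,f)  →  {holds(b,f), holds(d,d), marked(f), ready(b,e), ready(d,b), ready(d,d), ready(e,f), ready(f,c)}

tag(d,b); tag(b,e); tag(e,f)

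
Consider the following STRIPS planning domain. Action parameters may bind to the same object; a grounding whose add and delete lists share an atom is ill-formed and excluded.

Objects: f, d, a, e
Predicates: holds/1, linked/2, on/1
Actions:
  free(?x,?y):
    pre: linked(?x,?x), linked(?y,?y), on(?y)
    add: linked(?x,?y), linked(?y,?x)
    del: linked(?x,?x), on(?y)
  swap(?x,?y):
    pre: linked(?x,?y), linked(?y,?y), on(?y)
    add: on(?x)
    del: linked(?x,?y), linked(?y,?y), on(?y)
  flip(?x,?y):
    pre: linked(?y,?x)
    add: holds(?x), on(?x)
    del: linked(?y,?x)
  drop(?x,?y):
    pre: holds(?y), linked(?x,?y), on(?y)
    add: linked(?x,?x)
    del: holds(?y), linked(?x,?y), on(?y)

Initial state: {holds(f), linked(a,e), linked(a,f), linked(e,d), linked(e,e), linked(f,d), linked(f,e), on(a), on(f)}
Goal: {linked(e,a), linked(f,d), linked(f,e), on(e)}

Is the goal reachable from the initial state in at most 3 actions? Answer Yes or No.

1. flip(e,a)  →  {holds(e), holds(f), linked(a,f), linked(e,d), linked(e,e), linked(f,d), linked(f,e), on(a), on(e), on(f)}
2. drop(a,f)  →  {holds(e), linked(a,a), linked(e,d), linked(e,e), linked(f,d), linked(f,e), on(a), on(e)}
3. free(e,a)  →  {holds(e), linked(a,a), linked(a,e), linked(e,a), linked(e,d), linked(f,d), linked(f,e), on(e)}
optimal plan length = 3; 3 ≤ 3

Yes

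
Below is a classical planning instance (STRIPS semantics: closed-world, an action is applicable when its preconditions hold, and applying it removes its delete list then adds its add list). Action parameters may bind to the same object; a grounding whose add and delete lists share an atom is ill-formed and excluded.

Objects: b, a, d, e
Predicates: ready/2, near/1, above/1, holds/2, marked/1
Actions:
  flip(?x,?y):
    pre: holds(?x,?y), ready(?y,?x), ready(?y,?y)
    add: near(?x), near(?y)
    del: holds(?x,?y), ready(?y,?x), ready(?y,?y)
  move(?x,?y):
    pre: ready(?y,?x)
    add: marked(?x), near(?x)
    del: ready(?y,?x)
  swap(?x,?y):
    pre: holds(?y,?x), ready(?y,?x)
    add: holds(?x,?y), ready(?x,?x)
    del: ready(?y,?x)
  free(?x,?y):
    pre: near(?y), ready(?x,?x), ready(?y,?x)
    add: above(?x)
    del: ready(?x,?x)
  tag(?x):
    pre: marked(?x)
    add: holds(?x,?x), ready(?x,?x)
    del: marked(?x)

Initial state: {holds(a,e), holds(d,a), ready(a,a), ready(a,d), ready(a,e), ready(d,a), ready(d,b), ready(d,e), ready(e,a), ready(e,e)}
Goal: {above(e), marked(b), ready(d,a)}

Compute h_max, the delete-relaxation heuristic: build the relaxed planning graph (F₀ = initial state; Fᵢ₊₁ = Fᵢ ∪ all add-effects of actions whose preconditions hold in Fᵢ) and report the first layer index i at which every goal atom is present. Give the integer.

2

F0 = init (10 atoms)
F1 = F0 ∪ {holds(a,d), holds(e,a), marked(a), marked(b), marked(d), marked(e), near(a), near(b), near(d), near(e)}  (20 atoms)
F2 = F1 ∪ {above(a), above(e), holds(a,a), holds(b,b), holds(d,d), holds(e,e), ready(b,b), ready(d,d)}  (28 atoms)
goal ⊆ F2  ⇒  h_max = 2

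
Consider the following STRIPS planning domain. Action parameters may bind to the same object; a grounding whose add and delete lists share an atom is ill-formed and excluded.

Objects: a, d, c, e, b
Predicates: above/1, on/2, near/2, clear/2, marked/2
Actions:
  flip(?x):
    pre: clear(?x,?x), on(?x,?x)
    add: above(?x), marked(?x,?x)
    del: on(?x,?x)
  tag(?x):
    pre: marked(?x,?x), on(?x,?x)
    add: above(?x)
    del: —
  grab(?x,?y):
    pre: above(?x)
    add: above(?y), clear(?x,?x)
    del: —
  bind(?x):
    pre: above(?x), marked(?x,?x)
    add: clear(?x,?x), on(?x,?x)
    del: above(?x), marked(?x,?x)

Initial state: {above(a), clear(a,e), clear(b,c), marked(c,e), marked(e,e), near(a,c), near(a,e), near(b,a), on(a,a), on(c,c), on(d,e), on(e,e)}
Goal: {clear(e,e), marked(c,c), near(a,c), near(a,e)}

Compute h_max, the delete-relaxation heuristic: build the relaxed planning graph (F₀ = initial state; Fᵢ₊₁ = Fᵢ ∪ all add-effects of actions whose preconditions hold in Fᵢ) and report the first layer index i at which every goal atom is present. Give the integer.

3

F0 = init (12 atoms)
F1 = F0 ∪ {above(b), above(c), above(d), above(e), clear(a,a)}  (17 atoms)
F2 = F1 ∪ {clear(b,b), clear(c,c), clear(d,d), clear(e,e), marked(a,a)}  (22 atoms)
F3 = F2 ∪ {marked(c,c)}  (23 atoms)
goal ⊆ F3  ⇒  h_max = 3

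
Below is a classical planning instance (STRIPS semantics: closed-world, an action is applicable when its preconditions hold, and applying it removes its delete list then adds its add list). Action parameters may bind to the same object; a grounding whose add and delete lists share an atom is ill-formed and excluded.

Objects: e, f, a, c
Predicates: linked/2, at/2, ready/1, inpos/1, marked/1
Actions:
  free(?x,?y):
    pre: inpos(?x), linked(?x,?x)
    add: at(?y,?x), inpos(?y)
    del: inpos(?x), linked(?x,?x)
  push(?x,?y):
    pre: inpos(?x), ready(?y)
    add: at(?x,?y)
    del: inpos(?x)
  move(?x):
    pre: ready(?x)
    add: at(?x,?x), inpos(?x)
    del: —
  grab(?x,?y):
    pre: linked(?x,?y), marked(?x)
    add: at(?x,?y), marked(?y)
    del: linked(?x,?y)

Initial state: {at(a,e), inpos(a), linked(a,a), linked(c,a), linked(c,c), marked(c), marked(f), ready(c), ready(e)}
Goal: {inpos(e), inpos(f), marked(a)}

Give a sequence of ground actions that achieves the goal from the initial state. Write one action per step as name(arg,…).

free(a,f); move(e); grab(c,a)

1. free(a,f)  →  {at(a,e), at(f,a), inpos(f), linked(c,a), linked(c,c), marked(c), marked(f), ready(c), ready(e)}
2. move(e)  →  {at(a,e), at(e,e), at(f,a), inpos(e), inpos(f), linked(c,a), linked(c,c), marked(c), marked(f), ready(c), ready(e)}
3. grab(c,a)  →  {at(a,e), at(c,a), at(e,e), at(f,a), inpos(e), inpos(f), linked(c,c), marked(a), marked(c), marked(f), ready(c), ready(e)}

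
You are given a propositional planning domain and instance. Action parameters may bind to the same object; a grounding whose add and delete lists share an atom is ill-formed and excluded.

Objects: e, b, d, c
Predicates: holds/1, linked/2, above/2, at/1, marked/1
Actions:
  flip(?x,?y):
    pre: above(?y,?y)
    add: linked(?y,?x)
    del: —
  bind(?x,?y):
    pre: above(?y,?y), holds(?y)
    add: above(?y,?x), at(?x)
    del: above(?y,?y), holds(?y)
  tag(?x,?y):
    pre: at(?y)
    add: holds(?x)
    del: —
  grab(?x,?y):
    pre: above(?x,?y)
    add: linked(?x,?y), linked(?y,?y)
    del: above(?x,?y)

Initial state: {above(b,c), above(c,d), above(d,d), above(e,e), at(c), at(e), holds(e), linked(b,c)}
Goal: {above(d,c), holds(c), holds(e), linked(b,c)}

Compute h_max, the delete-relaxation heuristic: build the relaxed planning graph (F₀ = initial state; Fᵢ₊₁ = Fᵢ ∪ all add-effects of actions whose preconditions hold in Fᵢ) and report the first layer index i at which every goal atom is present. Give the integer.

2

F0 = init (8 atoms)
F1 = F0 ∪ {above(e,b), above(e,c), above(e,d), at(b), at(d), holds(b), holds(c), holds(d), linked(c,c), linked(c,d), linked(d,b), linked(d,c), linked(d,d), linked(d,e), linked(e,b), linked(e,c), linked(e,d), linked(e,e)}  (26 atoms)
F2 = F1 ∪ {above(d,b), above(d,c), above(d,e), linked(b,b)}  (30 atoms)
goal ⊆ F2  ⇒  h_max = 2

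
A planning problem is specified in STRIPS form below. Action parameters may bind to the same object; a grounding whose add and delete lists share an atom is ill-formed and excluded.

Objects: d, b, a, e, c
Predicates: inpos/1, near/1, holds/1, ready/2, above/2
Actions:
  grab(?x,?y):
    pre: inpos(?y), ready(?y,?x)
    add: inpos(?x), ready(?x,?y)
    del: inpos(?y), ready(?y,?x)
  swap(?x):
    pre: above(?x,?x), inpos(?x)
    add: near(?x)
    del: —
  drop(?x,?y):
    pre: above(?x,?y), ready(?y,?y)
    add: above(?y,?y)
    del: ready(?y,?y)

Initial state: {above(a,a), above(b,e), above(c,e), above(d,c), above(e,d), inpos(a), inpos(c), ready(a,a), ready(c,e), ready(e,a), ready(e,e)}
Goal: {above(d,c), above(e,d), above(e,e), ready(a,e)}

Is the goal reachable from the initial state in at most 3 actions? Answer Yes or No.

1. grab(e,c)  →  {above(a,a), above(b,e), above(c,e), above(d,c), above(e,d), inpos(a), inpos(e), ready(a,a), ready(e,a), ready(e,c), ready(e,e)}
2. grab(a,e)  →  {above(a,a), above(b,e), above(c,e), above(d,c), above(e,d), inpos(a), ready(a,a), ready(a,e), ready(e,c), ready(e,e)}
3. drop(b,e)  →  {above(a,a), above(b,e), above(c,e), above(d,c), above(e,d), above(e,e), inpos(a), ready(a,a), ready(a,e), ready(e,c)}
optimal plan length = 3; 3 ≤ 3

Yes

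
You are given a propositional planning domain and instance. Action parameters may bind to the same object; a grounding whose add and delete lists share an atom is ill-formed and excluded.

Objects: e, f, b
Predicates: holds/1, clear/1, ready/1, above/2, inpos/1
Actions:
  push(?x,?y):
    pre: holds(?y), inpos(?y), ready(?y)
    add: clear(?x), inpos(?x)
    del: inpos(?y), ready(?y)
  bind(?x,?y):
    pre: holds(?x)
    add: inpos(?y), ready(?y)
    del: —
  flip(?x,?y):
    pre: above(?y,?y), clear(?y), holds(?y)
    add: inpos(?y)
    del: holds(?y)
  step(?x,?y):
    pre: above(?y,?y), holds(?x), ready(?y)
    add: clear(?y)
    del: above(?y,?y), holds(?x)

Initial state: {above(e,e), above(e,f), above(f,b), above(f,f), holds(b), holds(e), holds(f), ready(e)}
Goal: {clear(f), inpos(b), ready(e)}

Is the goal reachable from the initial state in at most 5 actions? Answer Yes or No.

1. bind(e,f)  →  {above(e,e), above(e,f), above(f,b), above(f,f), holds(b), holds(e), holds(f), inpos(f), ready(e), ready(f)}
2. bind(e,b)  →  {above(e,e), above(e,f), above(f,b), above(f,f), holds(b), holds(e), holds(f), inpos(b), inpos(f), ready(b), ready(e), ready(f)}
3. step(e,f)  →  {above(e,e), above(e,f), above(f,b), clear(f), holds(b), holds(f), inpos(b), inpos(f), ready(b), ready(e), ready(f)}
optimal plan length = 3; 3 ≤ 5

Yes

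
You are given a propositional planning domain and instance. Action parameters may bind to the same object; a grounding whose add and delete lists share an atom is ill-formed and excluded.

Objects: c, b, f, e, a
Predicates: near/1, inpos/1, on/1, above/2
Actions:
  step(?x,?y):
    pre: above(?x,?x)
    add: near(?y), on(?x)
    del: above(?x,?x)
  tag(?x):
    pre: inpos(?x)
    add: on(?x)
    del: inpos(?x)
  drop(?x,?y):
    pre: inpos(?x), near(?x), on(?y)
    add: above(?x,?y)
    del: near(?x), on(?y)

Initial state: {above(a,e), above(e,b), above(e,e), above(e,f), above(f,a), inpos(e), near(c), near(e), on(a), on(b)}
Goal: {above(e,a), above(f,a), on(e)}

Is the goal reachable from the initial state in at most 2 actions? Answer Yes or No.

Yes

1. step(e,c)  →  {above(a,e), above(e,b), above(e,f), above(f,a), inpos(e), near(c), near(e), on(a), on(b), on(e)}
2. drop(e,a)  →  {above(a,e), above(e,a), above(e,b), above(e,f), above(f,a), inpos(e), near(c), on(b), on(e)}
optimal plan length = 2; 2 ≤ 2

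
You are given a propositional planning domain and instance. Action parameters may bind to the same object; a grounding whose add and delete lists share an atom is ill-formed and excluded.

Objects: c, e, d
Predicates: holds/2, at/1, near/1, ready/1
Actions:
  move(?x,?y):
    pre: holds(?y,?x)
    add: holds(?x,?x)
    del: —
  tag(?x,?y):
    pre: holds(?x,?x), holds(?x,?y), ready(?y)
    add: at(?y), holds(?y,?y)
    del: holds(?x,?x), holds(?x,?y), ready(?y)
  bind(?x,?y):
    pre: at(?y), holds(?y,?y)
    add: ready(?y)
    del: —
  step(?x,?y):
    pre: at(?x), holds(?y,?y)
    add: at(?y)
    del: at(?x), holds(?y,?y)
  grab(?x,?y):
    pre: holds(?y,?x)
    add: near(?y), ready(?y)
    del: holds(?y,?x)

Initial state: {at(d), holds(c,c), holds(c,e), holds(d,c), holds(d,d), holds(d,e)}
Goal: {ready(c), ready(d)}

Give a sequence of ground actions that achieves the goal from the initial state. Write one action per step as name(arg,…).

1. bind(c,d)  →  {at(d), holds(c,c), holds(c,e), holds(d,c), holds(d,d), holds(d,e), ready(d)}
2. grab(c,c)  →  {at(d), holds(c,e), holds(d,c), holds(d,d), holds(d,e), near(c), ready(c), ready(d)}

bind(c,d); grab(c,c)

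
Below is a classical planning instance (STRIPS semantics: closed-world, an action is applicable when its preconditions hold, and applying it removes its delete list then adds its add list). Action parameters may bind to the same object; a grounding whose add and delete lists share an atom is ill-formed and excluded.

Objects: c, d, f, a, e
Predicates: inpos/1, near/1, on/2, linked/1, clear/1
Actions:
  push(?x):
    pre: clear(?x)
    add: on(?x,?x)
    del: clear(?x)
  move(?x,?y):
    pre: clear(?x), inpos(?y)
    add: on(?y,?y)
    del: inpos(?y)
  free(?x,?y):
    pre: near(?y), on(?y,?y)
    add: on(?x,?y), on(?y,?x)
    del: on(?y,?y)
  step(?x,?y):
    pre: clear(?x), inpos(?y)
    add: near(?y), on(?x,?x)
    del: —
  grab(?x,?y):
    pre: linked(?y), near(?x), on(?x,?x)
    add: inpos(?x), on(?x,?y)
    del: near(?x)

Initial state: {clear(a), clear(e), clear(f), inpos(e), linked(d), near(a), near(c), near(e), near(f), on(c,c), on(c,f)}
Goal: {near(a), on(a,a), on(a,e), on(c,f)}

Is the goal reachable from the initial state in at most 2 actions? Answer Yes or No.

1. push(a)  →  {clear(e), clear(f), inpos(e), linked(d), near(a), near(c), near(e), near(f), on(a,a), on(c,c), on(c,f)}
2. push(e)  →  {clear(f), inpos(e), linked(d), near(a), near(c), near(e), near(f), on(a,a), on(c,c), on(c,f), on(e,e)}
3. free(a,e)  →  {clear(f), inpos(e), linked(d), near(a), near(c), near(e), near(f), on(a,a), on(a,e), on(c,c), on(c,f), on(e,a)}
optimal plan length = 3; 3 > 2

No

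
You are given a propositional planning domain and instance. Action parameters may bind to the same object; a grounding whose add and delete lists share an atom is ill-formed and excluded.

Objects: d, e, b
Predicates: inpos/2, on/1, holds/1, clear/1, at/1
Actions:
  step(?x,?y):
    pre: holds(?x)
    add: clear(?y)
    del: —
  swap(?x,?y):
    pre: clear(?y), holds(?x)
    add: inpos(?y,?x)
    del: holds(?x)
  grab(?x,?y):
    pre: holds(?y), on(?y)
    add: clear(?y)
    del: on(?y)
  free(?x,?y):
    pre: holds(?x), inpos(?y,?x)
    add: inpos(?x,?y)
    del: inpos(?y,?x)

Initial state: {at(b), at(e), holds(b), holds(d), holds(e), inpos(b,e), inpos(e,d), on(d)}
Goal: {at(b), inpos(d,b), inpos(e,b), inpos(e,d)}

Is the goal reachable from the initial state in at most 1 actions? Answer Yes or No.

No

1. step(d,d)  →  {at(b), at(e), clear(d), holds(b), holds(d), holds(e), inpos(b,e), inpos(e,d), on(d)}
2. swap(b,d)  →  {at(b), at(e), clear(d), holds(d), holds(e), inpos(b,e), inpos(d,b), inpos(e,d), on(d)}
3. free(e,b)  →  {at(b), at(e), clear(d), holds(d), holds(e), inpos(d,b), inpos(e,b), inpos(e,d), on(d)}
optimal plan length = 3; 3 > 1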